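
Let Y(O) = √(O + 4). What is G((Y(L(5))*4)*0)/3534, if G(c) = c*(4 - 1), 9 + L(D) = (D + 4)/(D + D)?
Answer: 0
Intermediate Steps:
L(D) = -9 + (4 + D)/(2*D) (L(D) = -9 + (D + 4)/(D + D) = -9 + (4 + D)/((2*D)) = -9 + (4 + D)*(1/(2*D)) = -9 + (4 + D)/(2*D))
Y(O) = √(4 + O)
G(c) = 3*c (G(c) = c*3 = 3*c)
G((Y(L(5))*4)*0)/3534 = (3*((√(4 + (-17/2 + 2/5))*4)*0))/3534 = (3*((√(4 + (-17/2 + 2*(⅕)))*4)*0))*(1/3534) = (3*((√(4 + (-17/2 + ⅖))*4)*0))*(1/3534) = (3*((√(4 - 81/10)*4)*0))*(1/3534) = (3*((√(-41/10)*4)*0))*(1/3534) = (3*(((I*√410/10)*4)*0))*(1/3534) = (3*((2*I*√410/5)*0))*(1/3534) = (3*0)*(1/3534) = 0*(1/3534) = 0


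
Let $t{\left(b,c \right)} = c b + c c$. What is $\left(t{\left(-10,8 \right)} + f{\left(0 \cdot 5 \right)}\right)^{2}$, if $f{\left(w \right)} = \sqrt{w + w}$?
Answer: $256$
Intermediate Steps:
$t{\left(b,c \right)} = c^{2} + b c$ ($t{\left(b,c \right)} = b c + c^{2} = c^{2} + b c$)
$f{\left(w \right)} = \sqrt{2} \sqrt{w}$ ($f{\left(w \right)} = \sqrt{2 w} = \sqrt{2} \sqrt{w}$)
$\left(t{\left(-10,8 \right)} + f{\left(0 \cdot 5 \right)}\right)^{2} = \left(8 \left(-10 + 8\right) + \sqrt{2} \sqrt{0 \cdot 5}\right)^{2} = \left(8 \left(-2\right) + \sqrt{2} \sqrt{0}\right)^{2} = \left(-16 + \sqrt{2} \cdot 0\right)^{2} = \left(-16 + 0\right)^{2} = \left(-16\right)^{2} = 256$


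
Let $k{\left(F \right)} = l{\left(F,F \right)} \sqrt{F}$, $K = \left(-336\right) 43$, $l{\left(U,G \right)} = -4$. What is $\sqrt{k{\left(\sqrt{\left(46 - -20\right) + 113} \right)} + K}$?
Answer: $2 \sqrt{-3612 - \sqrt[4]{179}} \approx 120.26 i$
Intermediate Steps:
$K = -14448$
$k{\left(F \right)} = - 4 \sqrt{F}$
$\sqrt{k{\left(\sqrt{\left(46 - -20\right) + 113} \right)} + K} = \sqrt{- 4 \sqrt{\sqrt{\left(46 - -20\right) + 113}} - 14448} = \sqrt{- 4 \sqrt{\sqrt{\left(46 + 20\right) + 113}} - 14448} = \sqrt{- 4 \sqrt{\sqrt{66 + 113}} - 14448} = \sqrt{- 4 \sqrt{\sqrt{179}} - 14448} = \sqrt{- 4 \sqrt[4]{179} - 14448} = \sqrt{-14448 - 4 \sqrt[4]{179}}$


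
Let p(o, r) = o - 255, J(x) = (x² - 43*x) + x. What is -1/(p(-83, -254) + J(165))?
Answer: -1/19957 ≈ -5.0108e-5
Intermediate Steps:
J(x) = x² - 42*x
p(o, r) = -255 + o
-1/(p(-83, -254) + J(165)) = -1/((-255 - 83) + 165*(-42 + 165)) = -1/(-338 + 165*123) = -1/(-338 + 20295) = -1/19957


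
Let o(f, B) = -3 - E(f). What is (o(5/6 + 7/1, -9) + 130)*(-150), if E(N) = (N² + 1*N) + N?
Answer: -44975/6 ≈ -7495.8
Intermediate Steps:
E(N) = N² + 2*N (E(N) = (N² + N) + N = (N + N²) + N = N² + 2*N)
o(f, B) = -3 - f*(2 + f)
(o(5/6 + 7/1, -9) + 130)*(-150) = ((-3 - (5/6 + 7/1)*(2 + (5/6 + 7/1))) + 130)*(-150) = ((-3 - (5*(⅙) + 7*1)*(2 + (5*(⅙) + 7*1))) + 130)*(-150) = ((-3 - (⅚ + 7)*(2 + (⅚ + 7))) + 130)*(-150) = ((-3 - 1*47/6*(2 + 47/6)) + 130)*(-150) = ((-3 - 1*47/6*59/6) + 130)*(-150) = ((-3 - 2773/36) + 130)*(-150) = (-2881/36 + 130)*(-150) = (1799/36)*(-150) = -44975/6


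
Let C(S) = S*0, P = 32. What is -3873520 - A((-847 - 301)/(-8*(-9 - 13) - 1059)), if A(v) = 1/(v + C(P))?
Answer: -4446801843/1148 ≈ -3.8735e+6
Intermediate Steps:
C(S) = 0
A(v) = 1/v (A(v) = 1/(v + 0) = 1/v)
-3873520 - A((-847 - 301)/(-8*(-9 - 13) - 1059)) = -3873520 - 1/((-847 - 301)/(-8*(-9 - 13) - 1059)) = -3873520 - 1/((-1148/(-8*(-22) - 1059))) = -3873520 - 1/((-1148/(176 - 1059))) = -3873520 - 1/((-1148/(-883))) = -3873520 - 1/((-1148*(-1/883))) = -3873520 - 1/1148/883 = -3873520 - 1*883/1148 = -3873520 - 883/1148 = -4446801843/1148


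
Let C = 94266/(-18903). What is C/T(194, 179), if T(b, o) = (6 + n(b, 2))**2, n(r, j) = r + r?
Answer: -15711/489071018 ≈ -3.2124e-5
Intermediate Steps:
n(r, j) = 2*r
T(b, o) = (6 + 2*b)**2
C = -31422/6301 (C = 94266*(-1/18903) = -31422/6301 ≈ -4.9868)
C/T(194, 179) = -31422*1/(4*(3 + 194)**2)/6301 = -31422/(6301*(4*197**2)) = -31422/(6301*(4*38809)) = -31422/6301/155236 = -31422/6301*1/155236 = -15711/489071018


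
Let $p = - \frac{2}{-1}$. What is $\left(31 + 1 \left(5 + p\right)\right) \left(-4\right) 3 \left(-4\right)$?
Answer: $1824$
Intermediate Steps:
$p = 2$ ($p = \left(-2\right) \left(-1\right) = 2$)
$\left(31 + 1 \left(5 + p\right)\right) \left(-4\right) 3 \left(-4\right) = \left(31 + 1 \left(5 + 2\right)\right) \left(-4\right) 3 \left(-4\right) = \left(31 + 1 \cdot 7\right) \left(\left(-12\right) \left(-4\right)\right) = \left(31 + 7\right) 48 = 38 \cdot 48 = 1824$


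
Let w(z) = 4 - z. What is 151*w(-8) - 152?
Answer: 1660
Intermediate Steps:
151*w(-8) - 152 = 151*(4 - 1*(-8)) - 152 = 151*(4 + 8) - 152 = 151*12 - 152 = 1812 - 152 = 1660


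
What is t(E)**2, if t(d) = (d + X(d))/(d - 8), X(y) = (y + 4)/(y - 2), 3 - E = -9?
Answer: 289/25 ≈ 11.560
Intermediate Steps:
E = 12 (E = 3 - 1*(-9) = 3 + 9 = 12)
X(y) = (4 + y)/(-2 + y)
t(d) = (d + (4 + d)/(-2 + d))/(-8 + d) (t(d) = (d + (4 + d)/(-2 + d))/(d - 8) = (d + (4 + d)/(-2 + d))/(-8 + d))
t(E)**2 = ((4 + 12 + 12*(-2 + 12))/((-8 + 12)*(-2 + 12)))**2 = ((4 + 12 + 12*10)/(4*10))**2 = ((1/4)*(1/10)*(4 + 12 + 120))**2 = ((1/4)*(1/10)*136)**2 = (17/5)**2 = 289/25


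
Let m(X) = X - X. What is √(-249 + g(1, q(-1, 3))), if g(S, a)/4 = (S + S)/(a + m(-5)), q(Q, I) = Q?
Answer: I*√257 ≈ 16.031*I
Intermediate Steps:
m(X) = 0
g(S, a) = 8*S/a (g(S, a) = 4*((S + S)/(a + 0)) = 4*((2*S)/a) = 4*(2*S/a) = 8*S/a)
√(-249 + g(1, q(-1, 3))) = √(-249 + 8*1/(-1)) = √(-249 + 8*1*(-1)) = √(-249 - 8) = √(-257) = I*√257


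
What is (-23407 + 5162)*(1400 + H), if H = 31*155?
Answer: -113210225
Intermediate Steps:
H = 4805
(-23407 + 5162)*(1400 + H) = (-23407 + 5162)*(1400 + 4805) = -18245*6205 = -113210225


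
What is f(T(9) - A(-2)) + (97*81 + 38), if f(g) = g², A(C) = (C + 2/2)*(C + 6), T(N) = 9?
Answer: 8064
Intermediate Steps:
A(C) = (1 + C)*(6 + C) (A(C) = (C + 2*(½))*(6 + C) = (C + 1)*(6 + C) = (1 + C)*(6 + C))
f(T(9) - A(-2)) + (97*81 + 38) = (9 - (6 + (-2)² + 7*(-2)))² + (97*81 + 38) = (9 - (6 + 4 - 14))² + (7857 + 38) = (9 - 1*(-4))² + 7895 = (9 + 4)² + 7895 = 13² + 7895 = 169 + 7895 = 8064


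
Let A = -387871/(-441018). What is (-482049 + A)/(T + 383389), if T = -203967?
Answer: -212591898011/79128331596 ≈ -2.6867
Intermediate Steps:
A = 387871/441018 (A = -387871*(-1/441018) = 387871/441018 ≈ 0.87949)
(-482049 + A)/(T + 383389) = (-482049 + 387871/441018)/(-203967 + 383389) = -212591898011/441018/179422 = -212591898011/441018*1/179422 = -212591898011/79128331596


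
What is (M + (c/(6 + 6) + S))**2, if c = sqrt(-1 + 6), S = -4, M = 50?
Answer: (552 + sqrt(5))**2/144 ≈ 2133.2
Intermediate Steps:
c = sqrt(5) ≈ 2.2361
(M + (c/(6 + 6) + S))**2 = (50 + (sqrt(5)/(6 + 6) - 4))**2 = (50 + (sqrt(5)/12 - 4))**2 = (50 + (-4 + sqrt(5)/12))**2 = (46 + sqrt(5)/12)**2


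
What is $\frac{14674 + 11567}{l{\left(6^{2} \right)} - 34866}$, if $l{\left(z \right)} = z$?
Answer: $- \frac{8747}{11610} \approx -0.7534$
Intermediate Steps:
$\frac{14674 + 11567}{l{\left(6^{2} \right)} - 34866} = \frac{14674 + 11567}{6^{2} - 34866} = \frac{26241}{36 - 34866} = \frac{26241}{-34830} = 26241 \left(- \frac{1}{34830}\right) = - \frac{8747}{11610}$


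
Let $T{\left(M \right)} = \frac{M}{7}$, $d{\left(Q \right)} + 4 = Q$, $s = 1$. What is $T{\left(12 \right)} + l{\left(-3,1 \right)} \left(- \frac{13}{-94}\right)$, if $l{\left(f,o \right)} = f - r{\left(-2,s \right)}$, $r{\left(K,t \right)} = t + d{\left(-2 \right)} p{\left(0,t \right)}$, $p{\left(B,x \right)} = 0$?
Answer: $\frac{382}{329} \approx 1.1611$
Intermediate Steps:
$d{\left(Q \right)} = -4 + Q$
$r{\left(K,t \right)} = t$ ($r{\left(K,t \right)} = t + \left(-4 - 2\right) 0 = t - 0 = t + 0 = t$)
$T{\left(M \right)} = \frac{M}{7}$ ($T{\left(M \right)} = M \frac{1}{7} = \frac{M}{7}$)
$l{\left(f,o \right)} = -1 + f$ ($l{\left(f,o \right)} = f - 1 = -1 + f$)
$T{\left(12 \right)} + l{\left(-3,1 \right)} \left(- \frac{13}{-94}\right) = \frac{1}{7} \cdot 12 + \left(-1 - 3\right) \left(- \frac{13}{-94}\right) = \frac{12}{7} - 4 \left(\left(-13\right) \left(- \frac{1}{94}\right)\right) = \frac{12}{7} - \frac{26}{47} = \frac{382}{329}$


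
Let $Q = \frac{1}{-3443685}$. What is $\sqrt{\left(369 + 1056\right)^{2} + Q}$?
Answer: $\frac{2 \sqrt{6020278400952580485}}{3443685} \approx 1425.0$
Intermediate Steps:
$Q = - \frac{1}{3443685} \approx -2.9039 \cdot 10^{-7}$
$\sqrt{\left(369 + 1056\right)^{2} + Q} = \sqrt{\left(369 + 1056\right)^{2} - \frac{1}{3443685}} = \sqrt{1425^{2} - \frac{1}{3443685}} = \sqrt{2030625 - \frac{1}{3443685}} = \sqrt{\frac{6992832853124}{3443685}} = \frac{2 \sqrt{6020278400952580485}}{3443685}$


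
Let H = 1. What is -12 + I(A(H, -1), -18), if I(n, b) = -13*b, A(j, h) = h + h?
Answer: 222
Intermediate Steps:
A(j, h) = 2*h
-12 + I(A(H, -1), -18) = -12 - 13*(-18) = -12 + 234 = 222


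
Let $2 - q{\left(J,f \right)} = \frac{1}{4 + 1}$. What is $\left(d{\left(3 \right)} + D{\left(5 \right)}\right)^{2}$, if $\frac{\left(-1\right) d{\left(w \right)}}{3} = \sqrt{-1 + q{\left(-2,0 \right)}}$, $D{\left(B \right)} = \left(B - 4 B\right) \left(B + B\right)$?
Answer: $\frac{112536}{5} + 360 \sqrt{5} \approx 23312.0$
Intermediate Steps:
$q{\left(J,f \right)} = \frac{9}{5}$ ($q{\left(J,f \right)} = 2 - \frac{1}{4 + 1} = 2 - \frac{1}{5} = \frac{9}{5}$)
$D{\left(B \right)} = - 6 B^{2}$ ($D{\left(B \right)} = - 3 B 2 B = - 6 B^{2}$)
$d{\left(w \right)} = - \frac{6 \sqrt{5}}{5}$ ($d{\left(w \right)} = - 3 \sqrt{-1 + \frac{9}{5}} = - 3 \sqrt{\frac{4}{5}} = - 3 \frac{2 \sqrt{5}}{5} = - \frac{6 \sqrt{5}}{5}$)
$\left(d{\left(3 \right)} + D{\left(5 \right)}\right)^{2} = \left(- \frac{6 \sqrt{5}}{5} - 6 \cdot 5^{2}\right)^{2} = \left(- \frac{6 \sqrt{5}}{5} - 150\right)^{2} = \left(-150 - \frac{6 \sqrt{5}}{5}\right)^{2}$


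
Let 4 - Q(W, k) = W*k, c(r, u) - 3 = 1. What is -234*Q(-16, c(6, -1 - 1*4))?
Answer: -15912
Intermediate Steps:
c(r, u) = 4 (c(r, u) = 3 + 1 = 4)
Q(W, k) = 4 - W*k
-234*Q(-16, c(6, -1 - 1*4)) = -234*(4 - 1*(-16)*4) = -234*(4 + 64) = -234*68 = -15912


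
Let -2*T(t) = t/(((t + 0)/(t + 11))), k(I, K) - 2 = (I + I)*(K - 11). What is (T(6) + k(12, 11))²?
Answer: 169/4 ≈ 42.250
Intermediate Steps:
k(I, K) = 2 + 2*I*(-11 + K) (k(I, K) = 2 + (I + I)*(K - 11) = 2 + (2*I)*(-11 + K) = 2 + 2*I*(-11 + K))
T(t) = -11/2 - t/2 (T(t) = -t/(2*((t + 0)/(t + 11))) = -t/(2*(t/(11 + t))) = -t*(11 + t)/t/2 = -(11 + t)/2 = -11/2 - t/2)
(T(6) + k(12, 11))² = ((-11/2 - ½*6) + (2 - 22*12 + 2*12*11))² = ((-11/2 - 3) + (2 - 264 + 264))² = (-17/2 + 2)² = (-13/2)² = 169/4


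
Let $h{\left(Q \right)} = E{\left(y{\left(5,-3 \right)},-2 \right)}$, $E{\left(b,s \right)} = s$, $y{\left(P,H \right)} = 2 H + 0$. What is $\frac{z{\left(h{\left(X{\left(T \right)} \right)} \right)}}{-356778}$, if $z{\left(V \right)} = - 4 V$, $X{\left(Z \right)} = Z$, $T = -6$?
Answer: $- \frac{4}{178389} \approx -2.2423 \cdot 10^{-5}$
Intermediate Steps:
$y{\left(P,H \right)} = 2 H$
$h{\left(Q \right)} = -2$
$\frac{z{\left(h{\left(X{\left(T \right)} \right)} \right)}}{-356778} = \frac{\left(-4\right) \left(-2\right)}{-356778} = 8 \left(- \frac{1}{356778}\right) = - \frac{4}{178389}$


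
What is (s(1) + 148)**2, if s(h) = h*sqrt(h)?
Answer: 22201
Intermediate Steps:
s(h) = h**(3/2)
(s(1) + 148)**2 = (1**(3/2) + 148)**2 = (1 + 148)**2 = 149**2 = 22201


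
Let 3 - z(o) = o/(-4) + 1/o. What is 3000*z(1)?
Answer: 6750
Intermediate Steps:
z(o) = 3 - 1/o + o/4 (z(o) = 3 - (o/(-4) + 1/o) = 3 - (o*(-¼) + 1/o) = 3 - (-o/4 + 1/o) = 3 - (1/o - o/4) = 3 + (-1/o + o/4) = 3 - 1/o + o/4)
3000*z(1) = 3000*(3 - 1/1 + (¼)*1) = 3000*(3 - 1*1 + ¼) = 3000*(3 - 1 + ¼) = 3000*(9/4) = 6750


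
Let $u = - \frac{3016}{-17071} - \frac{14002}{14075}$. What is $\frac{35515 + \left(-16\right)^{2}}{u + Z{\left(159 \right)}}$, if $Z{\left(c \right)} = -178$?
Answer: $- \frac{8594852879575}{42965407792} \approx -200.04$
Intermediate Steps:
$u = - \frac{196577942}{240274325}$ ($u = \left(-3016\right) \left(- \frac{1}{17071}\right) - \frac{14002}{14075} = \frac{3016}{17071} - \frac{14002}{14075} = - \frac{196577942}{240274325} \approx -0.81814$)
$\frac{35515 + \left(-16\right)^{2}}{u + Z{\left(159 \right)}} = \frac{35515 + \left(-16\right)^{2}}{- \frac{196577942}{240274325} - 178} = \frac{35515 + 256}{- \frac{42965407792}{240274325}} = 35771 \left(- \frac{240274325}{42965407792}\right) = - \frac{8594852879575}{42965407792}$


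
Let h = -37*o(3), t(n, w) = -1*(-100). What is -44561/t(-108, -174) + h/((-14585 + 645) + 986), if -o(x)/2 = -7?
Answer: -288595697/647700 ≈ -445.57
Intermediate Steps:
o(x) = 14 (o(x) = -2*(-7) = 14)
t(n, w) = 100
h = -518 (h = -37*14 = -518)
-44561/t(-108, -174) + h/((-14585 + 645) + 986) = -44561/100 - 518/((-14585 + 645) + 986) = -44561*1/100 - 518/(-13940 + 986) = -44561/100 - 518/(-12954) = -44561/100 - 518*(-1/12954) = -44561/100 + 259/6477 = -288595697/647700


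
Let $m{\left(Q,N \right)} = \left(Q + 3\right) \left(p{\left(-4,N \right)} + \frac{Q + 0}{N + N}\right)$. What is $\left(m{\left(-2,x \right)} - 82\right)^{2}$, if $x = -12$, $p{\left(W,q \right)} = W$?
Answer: $\frac{1062961}{144} \approx 7381.7$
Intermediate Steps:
$m{\left(Q,N \right)} = \left(-4 + \frac{Q}{2 N}\right) \left(3 + Q\right)$ ($m{\left(Q,N \right)} = \left(Q + 3\right) \left(-4 + \frac{Q + 0}{N + N}\right) = \left(3 + Q\right) \left(-4 + \frac{Q}{2 N}\right) = \left(-4 + \frac{Q}{2 N}\right) \left(3 + Q\right)$)
$\left(m{\left(-2,x \right)} - 82\right)^{2} = \left(\frac{\left(-2\right)^{2} + 3 \left(-2\right) - - 96 \left(3 - 2\right)}{2 \left(-12\right)} - 82\right)^{2} = \left(\frac{1}{2} \left(- \frac{1}{12}\right) \left(4 - 6 - \left(-96\right) 1\right) - 82\right)^{2} = \left(\frac{1}{2} \left(- \frac{1}{12}\right) \left(4 - 6 + 96\right) - 82\right)^{2} = \left(\frac{1}{2} \left(- \frac{1}{12}\right) 94 - 82\right)^{2} = \left(- \frac{47}{12} - 82\right)^{2} = \left(- \frac{1031}{12}\right)^{2} = \frac{1062961}{144}$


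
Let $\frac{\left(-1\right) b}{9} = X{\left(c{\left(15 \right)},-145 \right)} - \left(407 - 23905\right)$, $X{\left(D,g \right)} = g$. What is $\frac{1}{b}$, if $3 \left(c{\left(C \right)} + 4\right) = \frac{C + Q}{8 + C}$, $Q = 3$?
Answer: $- \frac{1}{210177} \approx -4.7579 \cdot 10^{-6}$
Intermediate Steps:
$c{\left(C \right)} = -4 + \frac{3 + C}{3 \left(8 + C\right)}$ ($c{\left(C \right)} = -4 + \frac{\left(C + 3\right) \frac{1}{8 + C}}{3} = -4 + \frac{\left(3 + C\right) \frac{1}{8 + C}}{3} = -4 + \frac{\frac{1}{8 + C} \left(3 + C\right)}{3} = -4 + \frac{3 + C}{3 \left(8 + C\right)}$)
$b = -210177$ ($b = - 9 \left(-145 - \left(407 - 23905\right)\right) = - 9 \left(-145 - -23498\right) = - 9 \left(-145 + 23498\right) = \left(-9\right) 23353 = -210177$)
$\frac{1}{b} = \frac{1}{-210177} = - \frac{1}{210177}$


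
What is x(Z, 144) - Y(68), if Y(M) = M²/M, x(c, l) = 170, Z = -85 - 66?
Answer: 102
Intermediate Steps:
Z = -151
Y(M) = M
x(Z, 144) - Y(68) = 170 - 1*68 = 170 - 68 = 102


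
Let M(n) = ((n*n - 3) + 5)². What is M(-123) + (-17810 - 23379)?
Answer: 228905972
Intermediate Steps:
M(n) = (2 + n²)² (M(n) = ((n² - 3) + 5)² = ((-3 + n²) + 5)² = (2 + n²)²)
M(-123) + (-17810 - 23379) = (2 + (-123)²)² + (-17810 - 23379) = (2 + 15129)² - 41189 = 15131² - 41189 = 228947161 - 41189 = 228905972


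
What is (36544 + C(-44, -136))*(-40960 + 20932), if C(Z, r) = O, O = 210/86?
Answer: -31473941916/43 ≈ -7.3195e+8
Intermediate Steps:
O = 105/43 (O = 210*(1/86) = 105/43 ≈ 2.4419)
C(Z, r) = 105/43
(36544 + C(-44, -136))*(-40960 + 20932) = (36544 + 105/43)*(-40960 + 20932) = (1571497/43)*(-20028) = -31473941916/43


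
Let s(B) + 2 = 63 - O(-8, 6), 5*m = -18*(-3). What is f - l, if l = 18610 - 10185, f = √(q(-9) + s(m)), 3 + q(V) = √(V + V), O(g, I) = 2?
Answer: -8425 + √(56 + 3*I*√2) ≈ -8417.5 + 0.28327*I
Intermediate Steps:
m = 54/5 (m = (-18*(-3))/5 = (⅕)*54 = 54/5 ≈ 10.800)
s(B) = 59 (s(B) = -2 + (63 - 1*2) = -2 + (63 - 2) = -2 + 61 = 59)
q(V) = -3 + √2*√V (q(V) = -3 + √(V + V) = -3 + √(2*V) = -3 + √2*√V)
f = √(56 + 3*I*√2) (f = √((-3 + √2*√(-9)) + 59) = √((-3 + √2*(3*I)) + 59) = √((-3 + 3*I*√2) + 59) = √(56 + 3*I*√2) ≈ 7.4887 + 0.28327*I)
l = 8425
f - l = √(56 + 3*I*√2) - 1*8425 = √(56 + 3*I*√2) - 8425 = -8425 + √(56 + 3*I*√2)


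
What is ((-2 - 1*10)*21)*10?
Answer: -2520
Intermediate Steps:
((-2 - 1*10)*21)*10 = ((-2 - 10)*21)*10 = -12*21*10 = -252*10 = -2520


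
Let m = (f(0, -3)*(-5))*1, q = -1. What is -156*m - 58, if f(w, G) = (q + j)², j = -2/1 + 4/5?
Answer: 18586/5 ≈ 3717.2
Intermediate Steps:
j = -6/5 (j = -2*1 + 4*(⅕) = -2 + ⅘ = -6/5 ≈ -1.2000)
f(w, G) = 121/25 (f(w, G) = (-1 - 6/5)² = (-11/5)² = 121/25)
m = -121/5 (m = ((121/25)*(-5))*1 = -121/5*1 = -121/5 ≈ -24.200)
-156*m - 58 = -156*(-121/5) - 58 = 18876/5 - 58 = 18586/5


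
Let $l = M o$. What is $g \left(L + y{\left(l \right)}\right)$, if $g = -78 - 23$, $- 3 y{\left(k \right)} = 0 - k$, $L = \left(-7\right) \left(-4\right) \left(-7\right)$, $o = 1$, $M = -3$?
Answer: $19897$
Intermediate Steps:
$L = -196$ ($L = 28 \left(-7\right) = -196$)
$l = -3$ ($l = \left(-3\right) 1 = -3$)
$y{\left(k \right)} = \frac{k}{3}$ ($y{\left(k \right)} = - \frac{0 - k}{3} = - \frac{\left(-1\right) k}{3} = \frac{k}{3}$)
$g = -101$
$g \left(L + y{\left(l \right)}\right) = - 101 \left(-196 + \frac{1}{3} \left(-3\right)\right) = - 101 \left(-196 - 1\right) = \left(-101\right) \left(-197\right) = 19897$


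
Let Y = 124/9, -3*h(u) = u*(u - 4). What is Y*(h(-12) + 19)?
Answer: -620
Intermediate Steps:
h(u) = -u*(-4 + u)/3 (h(u) = -u*(u - 4)/3 = -u*(-4 + u)/3)
Y = 124/9 (Y = 124*(⅑) = 124/9 ≈ 13.778)
Y*(h(-12) + 19) = 124*((⅓)*(-12)*(4 - 1*(-12)) + 19)/9 = 124*((⅓)*(-12)*(4 + 12) + 19)/9 = 124*((⅓)*(-12)*16 + 19)/9 = 124*(-64 + 19)/9 = (124/9)*(-45) = -620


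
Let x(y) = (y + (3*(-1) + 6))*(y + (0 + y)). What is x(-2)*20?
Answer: -80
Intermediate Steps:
x(y) = 2*y*(3 + y) (x(y) = (y + (-3 + 6))*(y + y) = (y + 3)*(2*y) = (3 + y)*(2*y) = 2*y*(3 + y))
x(-2)*20 = (2*(-2)*(3 - 2))*20 = (2*(-2)*1)*20 = -4*20 = -80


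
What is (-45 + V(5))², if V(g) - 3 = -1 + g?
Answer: 1444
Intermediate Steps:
V(g) = 2 + g (V(g) = 3 + (-1 + g) = 2 + g)
(-45 + V(5))² = (-45 + (2 + 5))² = (-45 + 7)² = (-38)² = 1444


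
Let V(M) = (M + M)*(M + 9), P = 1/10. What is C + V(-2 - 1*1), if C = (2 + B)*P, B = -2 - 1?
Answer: -361/10 ≈ -36.100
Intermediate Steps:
P = 1/10 ≈ 0.10000
B = -3
C = -1/10 (C = (2 - 3)*(1/10) = -1*1/10 = -1/10 ≈ -0.10000)
V(M) = 2*M*(9 + M) (V(M) = (2*M)*(9 + M) = 2*M*(9 + M))
C + V(-2 - 1*1) = -1/10 + 2*(-2 - 1*1)*(9 + (-2 - 1*1)) = -1/10 + 2*(-2 - 1)*(9 + (-2 - 1)) = -1/10 + 2*(-3)*(9 - 3) = -1/10 + 2*(-3)*6 = -1/10 - 36 = -361/10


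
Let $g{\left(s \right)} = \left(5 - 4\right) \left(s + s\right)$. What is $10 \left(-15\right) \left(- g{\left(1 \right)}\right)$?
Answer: $300$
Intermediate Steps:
$g{\left(s \right)} = 2 s$ ($g{\left(s \right)} = 1 \cdot 2 s = 2 s$)
$10 \left(-15\right) \left(- g{\left(1 \right)}\right) = 10 \left(-15\right) \left(- 2 \cdot 1\right) = - 150 \left(\left(-1\right) 2\right) = \left(-150\right) \left(-2\right) = 300$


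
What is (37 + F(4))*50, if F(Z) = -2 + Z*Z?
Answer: 2550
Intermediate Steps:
F(Z) = -2 + Z²
(37 + F(4))*50 = (37 + (-2 + 4²))*50 = (37 + (-2 + 16))*50 = (37 + 14)*50 = 51*50 = 2550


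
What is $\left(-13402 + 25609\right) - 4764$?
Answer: $7443$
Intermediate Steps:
$\left(-13402 + 25609\right) - 4764 = 12207 - 4764 = 7443$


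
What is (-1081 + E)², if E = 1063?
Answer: 324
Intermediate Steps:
(-1081 + E)² = (-1081 + 1063)² = (-18)² = 324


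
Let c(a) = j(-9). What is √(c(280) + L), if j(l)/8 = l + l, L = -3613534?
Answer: I*√3613678 ≈ 1901.0*I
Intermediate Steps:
j(l) = 16*l (j(l) = 8*(l + l) = 8*(2*l) = 16*l)
c(a) = -144 (c(a) = 16*(-9) = -144)
√(c(280) + L) = √(-144 - 3613534) = √(-3613678) = I*√3613678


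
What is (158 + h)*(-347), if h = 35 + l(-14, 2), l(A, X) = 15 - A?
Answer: -77034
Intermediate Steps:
h = 64 (h = 35 + (15 - 1*(-14)) = 35 + (15 + 14) = 35 + 29 = 64)
(158 + h)*(-347) = (158 + 64)*(-347) = 222*(-347) = -77034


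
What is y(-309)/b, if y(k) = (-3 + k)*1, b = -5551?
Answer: 24/427 ≈ 0.056206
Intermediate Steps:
y(k) = -3 + k
y(-309)/b = (-3 - 309)/(-5551) = -312*(-1/5551) = 24/427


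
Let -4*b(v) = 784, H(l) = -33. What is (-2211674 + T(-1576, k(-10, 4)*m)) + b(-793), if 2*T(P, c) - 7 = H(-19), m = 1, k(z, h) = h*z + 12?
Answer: -2211883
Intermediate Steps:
k(z, h) = 12 + h*z
b(v) = -196 (b(v) = -¼*784 = -196)
T(P, c) = -13 (T(P, c) = 7/2 + (½)*(-33) = 7/2 - 33/2 = -13)
(-2211674 + T(-1576, k(-10, 4)*m)) + b(-793) = (-2211674 - 13) - 196 = -2211687 - 196 = -2211883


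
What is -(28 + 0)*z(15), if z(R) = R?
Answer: -420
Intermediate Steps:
-(28 + 0)*z(15) = -(28 + 0)*15 = -28*15 = -1*420 = -420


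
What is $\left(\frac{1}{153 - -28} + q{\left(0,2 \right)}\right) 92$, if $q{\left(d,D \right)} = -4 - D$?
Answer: $- \frac{99820}{181} \approx -551.49$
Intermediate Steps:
$\left(\frac{1}{153 - -28} + q{\left(0,2 \right)}\right) 92 = \left(\frac{1}{153 - -28} - 6\right) 92 = \left(\frac{1}{153 + 28} - 6\right) 92 = \left(\frac{1}{181} - 6\right) 92 = \left(- \frac{1085}{181}\right) 92 = - \frac{99820}{181}$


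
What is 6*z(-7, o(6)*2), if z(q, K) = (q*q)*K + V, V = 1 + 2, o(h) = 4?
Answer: 2370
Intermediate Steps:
V = 3
z(q, K) = 3 + K*q² (z(q, K) = (q*q)*K + 3 = q²*K + 3 = K*q² + 3 = 3 + K*q²)
6*z(-7, o(6)*2) = 6*(3 + (4*2)*(-7)²) = 6*(3 + 8*49) = 6*(3 + 392) = 6*395 = 2370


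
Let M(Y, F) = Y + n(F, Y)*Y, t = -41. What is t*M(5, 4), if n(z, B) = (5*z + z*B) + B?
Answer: -9430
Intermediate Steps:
n(z, B) = B + 5*z + B*z (n(z, B) = (5*z + B*z) + B = B + 5*z + B*z)
M(Y, F) = Y + Y*(Y + 5*F + F*Y) (M(Y, F) = Y + (Y + 5*F + Y*F)*Y = Y + (Y + 5*F + F*Y)*Y = Y + Y*(Y + 5*F + F*Y))
t*M(5, 4) = -205*(1 + 5 + 5*4 + 4*5) = -205*(1 + 5 + 20 + 20) = -205*46 = -41*230 = -9430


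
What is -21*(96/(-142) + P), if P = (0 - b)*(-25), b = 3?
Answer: -110817/71 ≈ -1560.8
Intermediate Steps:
P = 75 (P = (0 - 1*3)*(-25) = (0 - 3)*(-25) = -3*(-25) = 75)
-21*(96/(-142) + P) = -21*(96/(-142) + 75) = -21*(96*(-1/142) + 75) = -21*(-48/71 + 75) = -21*5277/71 = -110817/71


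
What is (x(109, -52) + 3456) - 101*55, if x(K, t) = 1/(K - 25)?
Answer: -176315/84 ≈ -2099.0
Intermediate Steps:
x(K, t) = 1/(-25 + K)
(x(109, -52) + 3456) - 101*55 = (1/(-25 + 109) + 3456) - 101*55 = (1/84 + 3456) - 5555 = 290305/84 - 5555 = -176315/84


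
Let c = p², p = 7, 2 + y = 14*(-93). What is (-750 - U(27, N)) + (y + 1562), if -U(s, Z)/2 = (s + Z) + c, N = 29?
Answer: -282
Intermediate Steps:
y = -1304 (y = -2 + 14*(-93) = -2 - 1302 = -1304)
c = 49 (c = 7² = 49)
U(s, Z) = -98 - 2*Z - 2*s (U(s, Z) = -2*((s + Z) + 49) = -2*((Z + s) + 49) = -2*(49 + Z + s) = -98 - 2*Z - 2*s)
(-750 - U(27, N)) + (y + 1562) = (-750 - (-98 - 2*29 - 2*27)) + (-1304 + 1562) = (-750 - (-98 - 58 - 54)) + 258 = (-750 - 1*(-210)) + 258 = (-750 + 210) + 258 = -540 + 258 = -282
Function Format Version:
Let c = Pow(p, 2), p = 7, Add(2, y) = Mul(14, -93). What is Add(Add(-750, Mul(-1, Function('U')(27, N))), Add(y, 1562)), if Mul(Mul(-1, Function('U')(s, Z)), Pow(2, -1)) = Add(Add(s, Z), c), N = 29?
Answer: -282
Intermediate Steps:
y = -1304 (y = Add(-2, Mul(14, -93)) = Add(-2, -1302) = -1304)
c = 49 (c = Pow(7, 2) = 49)
Function('U')(s, Z) = Add(-98, Mul(-2, Z), Mul(-2, s)) (Function('U')(s, Z) = Mul(-2, Add(Add(s, Z), 49)) = Mul(-2, Add(Add(Z, s), 49)) = Mul(-2, Add(49, Z, s)) = Add(-98, Mul(-2, Z), Mul(-2, s)))
Add(Add(-750, Mul(-1, Function('U')(27, N))), Add(y, 1562)) = Add(Add(-750, Mul(-1, Add(-98, Mul(-2, 29), Mul(-2, 27)))), Add(-1304, 1562)) = Add(Add(-750, Mul(-1, Add(-98, -58, -54))), 258) = Add(Add(-750, Mul(-1, -210)), 258) = Add(Add(-750, 210), 258) = Add(-540, 258) = -282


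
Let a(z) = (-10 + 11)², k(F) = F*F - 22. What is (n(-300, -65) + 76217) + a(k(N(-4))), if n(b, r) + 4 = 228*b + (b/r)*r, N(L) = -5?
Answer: 7514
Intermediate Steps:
k(F) = -22 + F² (k(F) = F² - 22 = -22 + F²)
n(b, r) = -4 + 229*b (n(b, r) = -4 + (228*b + (b/r)*r) = -4 + (228*b + b) = -4 + 229*b)
a(z) = 1 (a(z) = 1² = 1)
(n(-300, -65) + 76217) + a(k(N(-4))) = ((-4 + 229*(-300)) + 76217) + 1 = ((-4 - 68700) + 76217) + 1 = (-68704 + 76217) + 1 = 7513 + 1 = 7514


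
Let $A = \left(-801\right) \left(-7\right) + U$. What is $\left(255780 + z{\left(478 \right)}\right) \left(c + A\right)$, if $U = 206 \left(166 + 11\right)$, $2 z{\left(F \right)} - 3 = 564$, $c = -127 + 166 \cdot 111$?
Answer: $15458041368$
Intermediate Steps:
$c = 18299$ ($c = -127 + 18426 = 18299$)
$z{\left(F \right)} = \frac{567}{2}$ ($z{\left(F \right)} = \frac{3}{2} + \frac{1}{2} \cdot 564 = \frac{3}{2} + 282 = \frac{567}{2}$)
$U = 36462$ ($U = 206 \cdot 177 = 36462$)
$A = 42069$ ($A = \left(-801\right) \left(-7\right) + 36462 = 5607 + 36462 = 42069$)
$\left(255780 + z{\left(478 \right)}\right) \left(c + A\right) = \left(255780 + \frac{567}{2}\right) \left(18299 + 42069\right) = \frac{512127}{2} \cdot 60368 = 15458041368$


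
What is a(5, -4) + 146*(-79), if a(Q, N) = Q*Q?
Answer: -11509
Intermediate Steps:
a(Q, N) = Q²
a(5, -4) + 146*(-79) = 5² + 146*(-79) = 25 - 11534 = -11509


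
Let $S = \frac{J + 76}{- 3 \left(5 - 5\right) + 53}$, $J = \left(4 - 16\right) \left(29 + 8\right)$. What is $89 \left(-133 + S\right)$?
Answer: $- \frac{660113}{53} \approx -12455.0$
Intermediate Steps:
$J = -444$ ($J = \left(-12\right) 37 = -444$)
$S = - \frac{368}{53}$ ($S = \frac{-444 + 76}{- 3 \left(5 - 5\right) + 53} = - \frac{368}{\left(-3\right) 0 + 53} = - \frac{368}{0 + 53} = - \frac{368}{53} \approx -6.9434$)
$89 \left(-133 + S\right) = 89 \left(-133 - \frac{368}{53}\right) = 89 \left(- \frac{7417}{53}\right) = - \frac{660113}{53}$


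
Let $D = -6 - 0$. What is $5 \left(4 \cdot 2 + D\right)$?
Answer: $10$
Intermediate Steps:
$D = -6$ ($D = -6 + 0 = -6$)
$5 \left(4 \cdot 2 + D\right) = 5 \left(4 \cdot 2 - 6\right) = 5 \left(8 - 6\right) = 5 \cdot 2 = 10$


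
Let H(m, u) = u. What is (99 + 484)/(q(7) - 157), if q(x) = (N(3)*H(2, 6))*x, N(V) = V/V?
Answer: -583/115 ≈ -5.0696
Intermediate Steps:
N(V) = 1
q(x) = 6*x (q(x) = (1*6)*x = 6*x)
(99 + 484)/(q(7) - 157) = (99 + 484)/(6*7 - 157) = 583/(42 - 157) = 583/(-115) = 583*(-1/115) = -583/115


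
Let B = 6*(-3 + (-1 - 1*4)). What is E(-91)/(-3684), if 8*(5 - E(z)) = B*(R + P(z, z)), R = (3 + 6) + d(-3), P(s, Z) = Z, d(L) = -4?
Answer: 511/3684 ≈ 0.13871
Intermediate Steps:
R = 5 (R = (3 + 6) - 4 = 9 - 4 = 5)
B = -48 (B = 6*(-3 + (-1 - 4)) = 6*(-3 - 5) = 6*(-8) = -48)
E(z) = 35 + 6*z (E(z) = 5 - (-6)*(5 + z) = 5 - (-240 - 48*z)/8 = 5 + (30 + 6*z) = 35 + 6*z)
E(-91)/(-3684) = (35 + 6*(-91))/(-3684) = (35 - 546)*(-1/3684) = -511*(-1/3684) = 511/3684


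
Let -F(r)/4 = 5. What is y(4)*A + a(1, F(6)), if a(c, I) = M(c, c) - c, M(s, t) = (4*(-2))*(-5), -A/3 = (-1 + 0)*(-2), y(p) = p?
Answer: 15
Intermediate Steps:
F(r) = -20 (F(r) = -4*5 = -20)
A = -6 (A = -3*(-1 + 0)*(-2) = -(-3)*(-2) = -3*2 = -6)
M(s, t) = 40 (M(s, t) = -8*(-5) = 40)
a(c, I) = 40 - c
y(4)*A + a(1, F(6)) = 4*(-6) + (40 - 1*1) = -24 + (40 - 1) = -24 + 39 = 15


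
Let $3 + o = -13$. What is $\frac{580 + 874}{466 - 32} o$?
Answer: $- \frac{11632}{217} \approx -53.604$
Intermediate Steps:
$o = -16$ ($o = -3 - 13 = -16$)
$\frac{580 + 874}{466 - 32} o = \frac{580 + 874}{466 - 32} \left(-16\right) = \frac{1454}{434} \left(-16\right) = 1454 \cdot \frac{1}{434} \left(-16\right) = \frac{727}{217} \left(-16\right) = - \frac{11632}{217}$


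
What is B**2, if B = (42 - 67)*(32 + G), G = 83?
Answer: 8265625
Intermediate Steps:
B = -2875 (B = (42 - 67)*(32 + 83) = -25*115 = -2875)
B**2 = (-2875)**2 = 8265625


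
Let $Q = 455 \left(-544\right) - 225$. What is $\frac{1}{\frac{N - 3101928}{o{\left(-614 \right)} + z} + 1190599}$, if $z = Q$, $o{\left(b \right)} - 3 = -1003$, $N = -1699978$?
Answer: $\frac{248745}{296160350161} \approx 8.399 \cdot 10^{-7}$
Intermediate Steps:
$o{\left(b \right)} = -1000$ ($o{\left(b \right)} = 3 - 1003 = -1000$)
$Q = -247745$ ($Q = -247520 - 225 = -247745$)
$z = -247745$
$\frac{1}{\frac{N - 3101928}{o{\left(-614 \right)} + z} + 1190599} = \frac{1}{\frac{-1699978 - 3101928}{-1000 - 247745} + 1190599} = \frac{1}{- \frac{4801906}{-248745} + 1190599} = \frac{1}{\left(-4801906\right) \left(- \frac{1}{248745}\right) + 1190599} = \frac{1}{\frac{4801906}{248745} + 1190599} = \frac{1}{\frac{296160350161}{248745}} = \frac{248745}{296160350161}$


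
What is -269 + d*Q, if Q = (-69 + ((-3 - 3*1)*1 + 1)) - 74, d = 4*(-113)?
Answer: 66627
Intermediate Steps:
d = -452
Q = -148 (Q = (-69 + ((-3 - 3)*1 + 1)) - 74 = (-69 + (-6*1 + 1)) - 74 = (-69 + (-6 + 1)) - 74 = (-69 - 5) - 74 = -74 - 74 = -148)
-269 + d*Q = -269 - 452*(-148) = -269 + 66896 = 66627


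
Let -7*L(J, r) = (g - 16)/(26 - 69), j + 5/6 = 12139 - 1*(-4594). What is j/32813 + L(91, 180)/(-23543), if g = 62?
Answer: 711420215711/1395164724954 ≈ 0.50992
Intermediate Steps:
j = 100393/6 (j = -⅚ + (12139 - 1*(-4594)) = -⅚ + (12139 + 4594) = -⅚ + 16733 = 100393/6 ≈ 16732.)
L(J, r) = 46/301 (L(J, r) = -(62 - 16)/(7*(26 - 69)) = -46/(7*(-43)) = -46*(-1)/(7*43) = -⅐*(-46/43) = 46/301)
j/32813 + L(91, 180)/(-23543) = (100393/6)/32813 + (46/301)/(-23543) = (100393/6)*(1/32813) + (46/301)*(-1/23543) = 100393/196878 - 46/7086443 = 711420215711/1395164724954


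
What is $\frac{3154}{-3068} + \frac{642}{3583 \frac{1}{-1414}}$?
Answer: $- \frac{1398197183}{5496322} \approx -254.39$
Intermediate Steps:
$\frac{3154}{-3068} + \frac{642}{3583 \frac{1}{-1414}} = 3154 \left(- \frac{1}{3068}\right) + \frac{642}{3583 \left(- \frac{1}{1414}\right)} = - \frac{1577}{1534} + \frac{642}{- \frac{3583}{1414}} = - \frac{1577}{1534} + 642 \left(- \frac{1414}{3583}\right) = - \frac{1577}{1534} - \frac{907788}{3583} = - \frac{1398197183}{5496322}$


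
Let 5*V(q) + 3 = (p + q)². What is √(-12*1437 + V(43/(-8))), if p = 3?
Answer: I*√27589555/40 ≈ 131.31*I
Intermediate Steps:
V(q) = -⅗ + (3 + q)²/5
√(-12*1437 + V(43/(-8))) = √(-12*1437 + (-⅗ + (3 + 43/(-8))²/5)) = √(-17244 + (-⅗ + (3 + 43*(-⅛))²/5)) = √(-17244 + (-⅗ + (3 - 43/8)²/5)) = √(-17244 + (-⅗ + (-19/8)²/5)) = √(-17244 + (-⅗ + (⅕)*(361/64))) = √(-17244 + (-⅗ + 361/320)) = √(-17244 + 169/320) = √(-5517911/320) = I*√27589555/40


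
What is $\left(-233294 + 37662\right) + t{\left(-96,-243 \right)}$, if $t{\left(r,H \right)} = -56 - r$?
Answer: $-195592$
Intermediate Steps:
$\left(-233294 + 37662\right) + t{\left(-96,-243 \right)} = \left(-233294 + 37662\right) - -40 = -195632 + \left(-56 + 96\right) = -195632 + 40 = -195592$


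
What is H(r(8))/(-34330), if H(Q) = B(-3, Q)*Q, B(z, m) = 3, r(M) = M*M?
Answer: -96/17165 ≈ -0.0055928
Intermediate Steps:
r(M) = M²
H(Q) = 3*Q
H(r(8))/(-34330) = (3*8²)/(-34330) = (3*64)*(-1/34330) = 192*(-1/34330) = -96/17165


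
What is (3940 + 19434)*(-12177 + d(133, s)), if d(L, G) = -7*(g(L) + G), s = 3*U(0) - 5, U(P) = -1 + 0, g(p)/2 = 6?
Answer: -285279670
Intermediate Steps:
g(p) = 12 (g(p) = 2*6 = 12)
U(P) = -1
s = -8 (s = 3*(-1) - 5 = -3 - 5 = -8)
d(L, G) = -84 - 7*G (d(L, G) = -7*(12 + G) = -84 - 7*G)
(3940 + 19434)*(-12177 + d(133, s)) = (3940 + 19434)*(-12177 + (-84 - 7*(-8))) = 23374*(-12177 + (-84 + 56)) = 23374*(-12177 - 28) = 23374*(-12205) = -285279670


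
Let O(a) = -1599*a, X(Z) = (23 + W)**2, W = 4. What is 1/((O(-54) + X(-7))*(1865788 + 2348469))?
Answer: 1/366956428275 ≈ 2.7251e-12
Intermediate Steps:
X(Z) = 729 (X(Z) = (23 + 4)**2 = 27**2 = 729)
1/((O(-54) + X(-7))*(1865788 + 2348469)) = 1/((-1599*(-54) + 729)*(1865788 + 2348469)) = 1/((86346 + 729)*4214257) = 1/(87075*4214257) = 1/366956428275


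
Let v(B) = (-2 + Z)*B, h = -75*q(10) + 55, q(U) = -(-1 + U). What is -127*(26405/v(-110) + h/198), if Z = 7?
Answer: 506603/90 ≈ 5628.9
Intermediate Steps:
q(U) = 1 - U
h = 730 (h = -75*(1 - 1*10) + 55 = -75*(1 - 10) + 55 = -75*(-9) + 55 = 675 + 55 = 730)
v(B) = 5*B (v(B) = (-2 + 7)*B = 5*B)
-127*(26405/v(-110) + h/198) = -127*(26405/((5*(-110))) + 730/198) = -127*(26405/(-550) + 730*(1/198)) = -127*(26405*(-1/550) + 365/99) = -127*(-5281/110 + 365/99) = -127*(-3989/90) = 506603/90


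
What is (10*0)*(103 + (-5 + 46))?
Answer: 0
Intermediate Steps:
(10*0)*(103 + (-5 + 46)) = 0*(103 + 41) = 0*144 = 0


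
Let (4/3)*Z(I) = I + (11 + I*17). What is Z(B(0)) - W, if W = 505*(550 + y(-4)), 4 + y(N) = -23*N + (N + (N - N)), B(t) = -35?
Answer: -1282537/4 ≈ -3.2063e+5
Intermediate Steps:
y(N) = -4 - 22*N (y(N) = -4 + (-23*N + (N + (N - N))) = -4 + (-23*N + (N + 0)) = -4 + (-23*N + N) = -4 - 22*N)
Z(I) = 33/4 + 27*I/2 (Z(I) = 3*(I + (11 + I*17))/4 = 3*(I + (11 + 17*I))/4 = 3*(11 + 18*I)/4 = 33/4 + 27*I/2)
W = 320170 (W = 505*(550 + (-4 - 22*(-4))) = 505*(550 + (-4 + 88)) = 505*(550 + 84) = 505*634 = 320170)
Z(B(0)) - W = (33/4 + (27/2)*(-35)) - 1*320170 = (33/4 - 945/2) - 320170 = -1857/4 - 320170 = -1282537/4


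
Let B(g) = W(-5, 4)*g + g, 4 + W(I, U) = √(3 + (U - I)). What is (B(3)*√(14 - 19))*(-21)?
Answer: I*√5*(189 - 126*√3) ≈ -65.379*I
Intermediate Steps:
W(I, U) = -4 + √(3 + U - I) (W(I, U) = -4 + √(3 + (U - I)) = -4 + √(3 + U - I))
B(g) = g + g*(-4 + 2*√3) (B(g) = (-4 + √(3 + 4 - 1*(-5)))*g + g = (-4 + √(3 + 4 + 5))*g + g = (-4 + √12)*g + g = (-4 + 2*√3)*g + g = g*(-4 + 2*√3) + g = g + g*(-4 + 2*√3))
(B(3)*√(14 - 19))*(-21) = ((3*(-3 + 2*√3))*√(14 - 19))*(-21) = ((-9 + 6*√3)*√(-5))*(-21) = ((-9 + 6*√3)*(I*√5))*(-21) = (I*√5*(-9 + 6*√3))*(-21) = -21*I*√5*(-9 + 6*√3)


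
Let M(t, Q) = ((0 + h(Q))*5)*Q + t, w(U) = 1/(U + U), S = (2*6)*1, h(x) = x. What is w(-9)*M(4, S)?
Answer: -362/9 ≈ -40.222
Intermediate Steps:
S = 12 (S = 12*1 = 12)
w(U) = 1/(2*U)
M(t, Q) = t + 5*Q**2 (M(t, Q) = ((0 + Q)*5)*Q + t = (Q*5)*Q + t = (5*Q)*Q + t = 5*Q**2 + t = t + 5*Q**2)
w(-9)*M(4, S) = ((1/2)/(-9))*(4 + 5*12**2) = ((1/2)*(-1/9))*(4 + 5*144) = -(4 + 720)/18 = -1/18*724 = -362/9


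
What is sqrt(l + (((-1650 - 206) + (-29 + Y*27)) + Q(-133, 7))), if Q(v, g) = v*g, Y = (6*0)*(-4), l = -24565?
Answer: I*sqrt(27381) ≈ 165.47*I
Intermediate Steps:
Y = 0 (Y = 0*(-4) = 0)
Q(v, g) = g*v
sqrt(l + (((-1650 - 206) + (-29 + Y*27)) + Q(-133, 7))) = sqrt(-24565 + (((-1650 - 206) + (-29 + 0*27)) + 7*(-133))) = sqrt(-24565 + ((-1856 + (-29 + 0)) - 931)) = sqrt(-24565 + ((-1856 - 29) - 931)) = sqrt(-24565 + (-1885 - 931)) = sqrt(-24565 - 2816) = sqrt(-27381) = I*sqrt(27381)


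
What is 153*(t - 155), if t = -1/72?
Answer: -189737/8 ≈ -23717.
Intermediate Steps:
t = -1/72 (t = -1*1/72 = -1/72 ≈ -0.013889)
153*(t - 155) = 153*(-1/72 - 155) = 153*(-11161/72) = -189737/8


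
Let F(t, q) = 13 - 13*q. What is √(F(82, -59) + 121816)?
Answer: 2*√30649 ≈ 350.14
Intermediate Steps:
√(F(82, -59) + 121816) = √((13 - 13*(-59)) + 121816) = √((13 + 767) + 121816) = √(780 + 121816) = √122596 = 2*√30649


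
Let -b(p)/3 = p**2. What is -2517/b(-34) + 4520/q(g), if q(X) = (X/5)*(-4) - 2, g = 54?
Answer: -114761/1156 ≈ -99.274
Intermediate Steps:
q(X) = -2 - 4*X/5 (q(X) = (X*(1/5))*(-4) - 2 = (X/5)*(-4) - 2 = -4*X/5 - 2 = -2 - 4*X/5)
b(p) = -3*p**2
-2517/b(-34) + 4520/q(g) = -2517/((-3*(-34)**2)) + 4520/(-2 - 4/5*54) = -2517/((-3*1156)) + 4520/(-2 - 216/5) = -2517/(-3468) + 4520/(-226/5) = -2517*(-1/3468) + 4520*(-5/226) = 839/1156 - 100 = -114761/1156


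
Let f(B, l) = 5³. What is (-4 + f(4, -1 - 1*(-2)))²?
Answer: 14641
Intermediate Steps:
f(B, l) = 125
(-4 + f(4, -1 - 1*(-2)))² = (-4 + 125)² = 121² = 14641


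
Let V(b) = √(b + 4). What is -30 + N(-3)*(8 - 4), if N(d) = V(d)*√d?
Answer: -30 + 4*I*√3 ≈ -30.0 + 6.9282*I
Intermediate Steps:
V(b) = √(4 + b)
N(d) = √d*√(4 + d) (N(d) = √(4 + d)*√d = √d*√(4 + d))
-30 + N(-3)*(8 - 4) = -30 + (√(-3)*√(4 - 3))*(8 - 4) = -30 + ((I*√3)*√1)*4 = -30 + ((I*√3)*1)*4 = -30 + (I*√3)*4 = -30 + 4*I*√3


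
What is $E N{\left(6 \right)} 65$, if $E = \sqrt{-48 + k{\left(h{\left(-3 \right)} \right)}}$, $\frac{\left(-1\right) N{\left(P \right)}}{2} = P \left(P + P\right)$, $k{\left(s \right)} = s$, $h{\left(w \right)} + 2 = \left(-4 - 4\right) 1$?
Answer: $- 9360 i \sqrt{58} \approx - 71284.0 i$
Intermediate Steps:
$h{\left(w \right)} = -10$ ($h{\left(w \right)} = -2 + \left(-4 - 4\right) 1 = -2 - 8 = -10$)
$N{\left(P \right)} = - 4 P^{2}$ ($N{\left(P \right)} = - 2 P \left(P + P\right) = - 2 P 2 P = - 2 \cdot 2 P^{2} = - 4 P^{2}$)
$E = i \sqrt{58}$ ($E = \sqrt{-48 - 10} = \sqrt{-58} = i \sqrt{58} \approx 7.6158 i$)
$E N{\left(6 \right)} 65 = i \sqrt{58} \left(- 4 \cdot 6^{2}\right) 65 = i \sqrt{58} \left(\left(-4\right) 36\right) 65 = i \sqrt{58} \left(-144\right) 65 = - 144 i \sqrt{58} \cdot 65 = - 9360 i \sqrt{58}$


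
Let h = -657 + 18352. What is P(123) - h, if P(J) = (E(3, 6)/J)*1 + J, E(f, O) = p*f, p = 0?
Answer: -17572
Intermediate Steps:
h = 17695
E(f, O) = 0 (E(f, O) = 0*f = 0)
P(J) = J (P(J) = (0/J)*1 + J = 0*1 + J = 0 + J = J)
P(123) - h = 123 - 1*17695 = 123 - 17695 = -17572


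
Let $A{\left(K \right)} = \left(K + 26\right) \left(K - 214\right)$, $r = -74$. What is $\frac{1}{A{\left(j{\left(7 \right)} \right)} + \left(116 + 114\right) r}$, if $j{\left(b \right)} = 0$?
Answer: $- \frac{1}{22584} \approx -4.4279 \cdot 10^{-5}$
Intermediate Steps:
$A{\left(K \right)} = \left(-214 + K\right) \left(26 + K\right)$ ($A{\left(K \right)} = \left(26 + K\right) \left(-214 + K\right) = \left(-214 + K\right) \left(26 + K\right)$)
$\frac{1}{A{\left(j{\left(7 \right)} \right)} + \left(116 + 114\right) r} = \frac{1}{\left(-5564 + 0^{2} - 0\right) + \left(116 + 114\right) \left(-74\right)} = \frac{1}{\left(-5564 + 0 + 0\right) + 230 \left(-74\right)} = \frac{1}{-5564 - 17020} = \frac{1}{-22584} = - \frac{1}{22584}$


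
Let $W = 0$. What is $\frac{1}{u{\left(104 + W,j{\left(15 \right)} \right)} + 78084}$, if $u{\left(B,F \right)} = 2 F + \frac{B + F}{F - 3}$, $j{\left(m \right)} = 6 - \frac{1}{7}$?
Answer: $\frac{140}{10938783} \approx 1.2798 \cdot 10^{-5}$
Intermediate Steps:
$j{\left(m \right)} = \frac{41}{7}$ ($j{\left(m \right)} = 6 - \frac{1}{7} = \frac{41}{7}$)
$u{\left(B,F \right)} = 2 F + \frac{B + F}{-3 + F}$
$\frac{1}{u{\left(104 + W,j{\left(15 \right)} \right)} + 78084} = \frac{1}{\frac{\left(104 + 0\right) - \frac{205}{7} + 2 \left(\frac{41}{7}\right)^{2}}{-3 + \frac{41}{7}} + 78084} = \frac{1}{\frac{104 - \frac{205}{7} + 2 \cdot \frac{1681}{49}}{\frac{20}{7}} + 78084} = \frac{1}{\frac{7 \left(104 - \frac{205}{7} + \frac{3362}{49}\right)}{20} + 78084} = \frac{1}{\frac{7}{20} \cdot \frac{7023}{49} + 78084} = \frac{1}{\frac{7023}{140} + 78084} = \frac{1}{\frac{10938783}{140}} = \frac{140}{10938783}$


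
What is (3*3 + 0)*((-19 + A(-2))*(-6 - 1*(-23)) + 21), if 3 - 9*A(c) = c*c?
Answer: -2735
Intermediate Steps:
A(c) = ⅓ - c²/9 (A(c) = ⅓ - c*c/9 = ⅓ - c²/9)
(3*3 + 0)*((-19 + A(-2))*(-6 - 1*(-23)) + 21) = (3*3 + 0)*((-19 + (⅓ - ⅑*(-2)²))*(-6 - 1*(-23)) + 21) = (9 + 0)*((-19 + (⅓ - ⅑*4))*(-6 + 23) + 21) = 9*((-19 + (⅓ - 4/9))*17 + 21) = 9*((-19 - ⅑)*17 + 21) = 9*(-172/9*17 + 21) = 9*(-2924/9 + 21) = 9*(-2735/9) = -2735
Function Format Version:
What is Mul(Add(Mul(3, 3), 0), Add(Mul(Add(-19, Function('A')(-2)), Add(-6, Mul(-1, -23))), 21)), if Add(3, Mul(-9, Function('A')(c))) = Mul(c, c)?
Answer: -2735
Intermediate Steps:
Function('A')(c) = Add(Rational(1, 3), Mul(Rational(-1, 9), Pow(c, 2))) (Function('A')(c) = Add(Rational(1, 3), Mul(Rational(-1, 9), Mul(c, c))) = Add(Rational(1, 3), Mul(Rational(-1, 9), Pow(c, 2))))
Mul(Add(Mul(3, 3), 0), Add(Mul(Add(-19, Function('A')(-2)), Add(-6, Mul(-1, -23))), 21)) = Mul(Add(Mul(3, 3), 0), Add(Mul(Add(-19, Add(Rational(1, 3), Mul(Rational(-1, 9), Pow(-2, 2)))), Add(-6, Mul(-1, -23))), 21)) = Mul(Add(9, 0), Add(Mul(Add(-19, Add(Rational(1, 3), Mul(Rational(-1, 9), 4))), Add(-6, 23)), 21)) = Mul(9, Add(Mul(Add(-19, Add(Rational(1, 3), Rational(-4, 9))), 17), 21)) = Mul(9, Add(Mul(Add(-19, Rational(-1, 9)), 17), 21)) = Mul(9, Add(Mul(Rational(-172, 9), 17), 21)) = Mul(9, Add(Rational(-2924, 9), 21)) = Mul(9, Rational(-2735, 9)) = -2735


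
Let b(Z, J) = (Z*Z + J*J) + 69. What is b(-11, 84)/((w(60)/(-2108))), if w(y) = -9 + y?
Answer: -898504/3 ≈ -2.9950e+5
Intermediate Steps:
b(Z, J) = 69 + J² + Z² (b(Z, J) = (Z² + J²) + 69 = (J² + Z²) + 69 = 69 + J² + Z²)
b(-11, 84)/((w(60)/(-2108))) = (69 + 84² + (-11)²)/(((-9 + 60)/(-2108))) = (69 + 7056 + 121)/((51*(-1/2108))) = 7246/(-3/124) = 7246*(-124/3) = -898504/3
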